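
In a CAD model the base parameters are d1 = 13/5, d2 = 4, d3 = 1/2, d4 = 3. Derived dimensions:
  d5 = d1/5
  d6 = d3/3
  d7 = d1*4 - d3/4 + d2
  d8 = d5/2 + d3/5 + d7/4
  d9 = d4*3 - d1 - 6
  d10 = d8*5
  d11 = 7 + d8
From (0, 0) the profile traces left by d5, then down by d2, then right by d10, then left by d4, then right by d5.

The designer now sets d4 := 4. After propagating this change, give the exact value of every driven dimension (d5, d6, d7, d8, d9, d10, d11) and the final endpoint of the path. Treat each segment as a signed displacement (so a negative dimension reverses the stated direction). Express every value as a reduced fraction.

Apply edit: d4 := 4
  d5 = d1/5 = 13/25
  d6 = d3/3 = 1/6
  d7 = d1*4 - d3/4 + d2 = 571/40
  d8 = d5/2 + d3/5 + d7/4 = 3143/800
  d9 = d4*3 - d1 - 6 = 17/5
  d10 = d8*5 = 3143/160
  d11 = 7 + d8 = 8743/800
Walk from origin (0, 0):
  seg 1: left by d5 = 13/25 → (-13/25, 0)
  seg 2: down by d2 = 4 → (-13/25, -4)
  seg 3: right by d10 = 3143/160 → (15299/800, -4)
  seg 4: left by d4 = 4 → (12099/800, -4)
  seg 5: right by d5 = 13/25 → (2503/160, -4)

d5 = 13/25
d6 = 1/6
d7 = 571/40
d8 = 3143/800
d9 = 17/5
d10 = 3143/160
d11 = 8743/800
endpoint = (2503/160, -4)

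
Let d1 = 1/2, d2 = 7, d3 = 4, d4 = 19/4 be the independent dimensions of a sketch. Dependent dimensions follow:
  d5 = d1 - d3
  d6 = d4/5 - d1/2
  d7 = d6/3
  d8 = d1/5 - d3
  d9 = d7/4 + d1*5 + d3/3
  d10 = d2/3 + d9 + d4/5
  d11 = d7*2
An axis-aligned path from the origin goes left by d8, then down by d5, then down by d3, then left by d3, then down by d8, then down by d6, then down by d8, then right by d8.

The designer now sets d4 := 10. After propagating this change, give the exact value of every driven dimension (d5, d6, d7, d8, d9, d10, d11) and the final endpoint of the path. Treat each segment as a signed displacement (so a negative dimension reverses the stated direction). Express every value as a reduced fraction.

d5 = -7/2
d6 = 7/4
d7 = 7/12
d8 = -39/10
d9 = 191/48
d10 = 133/16
d11 = 7/6
endpoint = (-4, 111/20)

Apply edit: d4 := 10
  d5 = d1 - d3 = -7/2
  d6 = d4/5 - d1/2 = 7/4
  d7 = d6/3 = 7/12
  d8 = d1/5 - d3 = -39/10
  d9 = d7/4 + d1*5 + d3/3 = 191/48
  d10 = d2/3 + d9 + d4/5 = 133/16
  d11 = d7*2 = 7/6
Walk from origin (0, 0):
  seg 1: left by d8 = -39/10 → (39/10, 0)
  seg 2: down by d5 = -7/2 → (39/10, 7/2)
  seg 3: down by d3 = 4 → (39/10, -1/2)
  seg 4: left by d3 = 4 → (-1/10, -1/2)
  seg 5: down by d8 = -39/10 → (-1/10, 17/5)
  seg 6: down by d6 = 7/4 → (-1/10, 33/20)
  seg 7: down by d8 = -39/10 → (-1/10, 111/20)
  seg 8: right by d8 = -39/10 → (-4, 111/20)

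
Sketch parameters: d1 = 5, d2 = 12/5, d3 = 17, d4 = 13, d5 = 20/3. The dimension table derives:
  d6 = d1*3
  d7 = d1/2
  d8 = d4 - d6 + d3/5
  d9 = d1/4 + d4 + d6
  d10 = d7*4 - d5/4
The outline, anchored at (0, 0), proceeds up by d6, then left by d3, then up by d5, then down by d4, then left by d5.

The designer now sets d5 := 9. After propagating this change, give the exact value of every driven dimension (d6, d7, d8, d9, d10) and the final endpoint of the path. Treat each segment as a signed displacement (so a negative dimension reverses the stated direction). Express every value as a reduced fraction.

d6 = 15
d7 = 5/2
d8 = 7/5
d9 = 117/4
d10 = 31/4
endpoint = (-26, 11)

Apply edit: d5 := 9
  d6 = d1*3 = 15
  d7 = d1/2 = 5/2
  d8 = d4 - d6 + d3/5 = 7/5
  d9 = d1/4 + d4 + d6 = 117/4
  d10 = d7*4 - d5/4 = 31/4
Walk from origin (0, 0):
  seg 1: up by d6 = 15 → (0, 15)
  seg 2: left by d3 = 17 → (-17, 15)
  seg 3: up by d5 = 9 → (-17, 24)
  seg 4: down by d4 = 13 → (-17, 11)
  seg 5: left by d5 = 9 → (-26, 11)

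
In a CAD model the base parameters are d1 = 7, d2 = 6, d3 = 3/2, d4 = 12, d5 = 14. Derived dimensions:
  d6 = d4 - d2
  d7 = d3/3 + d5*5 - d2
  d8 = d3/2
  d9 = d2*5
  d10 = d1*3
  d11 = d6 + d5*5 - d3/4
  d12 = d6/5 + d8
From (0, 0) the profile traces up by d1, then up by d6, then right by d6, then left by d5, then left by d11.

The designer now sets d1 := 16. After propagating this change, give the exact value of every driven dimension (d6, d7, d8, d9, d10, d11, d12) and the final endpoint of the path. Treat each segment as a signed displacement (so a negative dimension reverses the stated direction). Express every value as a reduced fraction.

Apply edit: d1 := 16
  d6 = d4 - d2 = 6
  d7 = d3/3 + d5*5 - d2 = 129/2
  d8 = d3/2 = 3/4
  d9 = d2*5 = 30
  d10 = d1*3 = 48
  d11 = d6 + d5*5 - d3/4 = 605/8
  d12 = d6/5 + d8 = 39/20
Walk from origin (0, 0):
  seg 1: up by d1 = 16 → (0, 16)
  seg 2: up by d6 = 6 → (0, 22)
  seg 3: right by d6 = 6 → (6, 22)
  seg 4: left by d5 = 14 → (-8, 22)
  seg 5: left by d11 = 605/8 → (-669/8, 22)

d6 = 6
d7 = 129/2
d8 = 3/4
d9 = 30
d10 = 48
d11 = 605/8
d12 = 39/20
endpoint = (-669/8, 22)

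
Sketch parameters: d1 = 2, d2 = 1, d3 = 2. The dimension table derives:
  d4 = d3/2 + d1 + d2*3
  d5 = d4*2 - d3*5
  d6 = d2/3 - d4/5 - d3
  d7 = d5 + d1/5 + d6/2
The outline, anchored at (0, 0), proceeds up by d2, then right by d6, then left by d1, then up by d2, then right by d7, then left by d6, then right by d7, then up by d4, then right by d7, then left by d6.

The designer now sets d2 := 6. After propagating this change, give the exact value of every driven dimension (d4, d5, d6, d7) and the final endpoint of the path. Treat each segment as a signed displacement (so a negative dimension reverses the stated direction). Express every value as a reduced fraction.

d4 = 21
d5 = 32
d6 = -21/5
d7 = 303/10
endpoint = (931/10, 33)

Apply edit: d2 := 6
  d4 = d3/2 + d1 + d2*3 = 21
  d5 = d4*2 - d3*5 = 32
  d6 = d2/3 - d4/5 - d3 = -21/5
  d7 = d5 + d1/5 + d6/2 = 303/10
Walk from origin (0, 0):
  seg 1: up by d2 = 6 → (0, 6)
  seg 2: right by d6 = -21/5 → (-21/5, 6)
  seg 3: left by d1 = 2 → (-31/5, 6)
  seg 4: up by d2 = 6 → (-31/5, 12)
  seg 5: right by d7 = 303/10 → (241/10, 12)
  seg 6: left by d6 = -21/5 → (283/10, 12)
  seg 7: right by d7 = 303/10 → (293/5, 12)
  seg 8: up by d4 = 21 → (293/5, 33)
  seg 9: right by d7 = 303/10 → (889/10, 33)
  seg 10: left by d6 = -21/5 → (931/10, 33)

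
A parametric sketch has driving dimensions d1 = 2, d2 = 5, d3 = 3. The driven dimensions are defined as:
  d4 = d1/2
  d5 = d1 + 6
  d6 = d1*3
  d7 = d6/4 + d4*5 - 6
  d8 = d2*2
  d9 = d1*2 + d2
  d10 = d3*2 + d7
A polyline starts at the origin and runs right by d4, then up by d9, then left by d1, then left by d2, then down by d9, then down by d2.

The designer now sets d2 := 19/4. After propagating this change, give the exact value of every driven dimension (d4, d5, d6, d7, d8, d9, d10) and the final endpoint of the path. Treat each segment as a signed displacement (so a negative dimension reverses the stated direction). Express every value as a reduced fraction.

d4 = 1
d5 = 8
d6 = 6
d7 = 1/2
d8 = 19/2
d9 = 35/4
d10 = 13/2
endpoint = (-23/4, -19/4)

Apply edit: d2 := 19/4
  d4 = d1/2 = 1
  d5 = d1 + 6 = 8
  d6 = d1*3 = 6
  d7 = d6/4 + d4*5 - 6 = 1/2
  d8 = d2*2 = 19/2
  d9 = d1*2 + d2 = 35/4
  d10 = d3*2 + d7 = 13/2
Walk from origin (0, 0):
  seg 1: right by d4 = 1 → (1, 0)
  seg 2: up by d9 = 35/4 → (1, 35/4)
  seg 3: left by d1 = 2 → (-1, 35/4)
  seg 4: left by d2 = 19/4 → (-23/4, 35/4)
  seg 5: down by d9 = 35/4 → (-23/4, 0)
  seg 6: down by d2 = 19/4 → (-23/4, -19/4)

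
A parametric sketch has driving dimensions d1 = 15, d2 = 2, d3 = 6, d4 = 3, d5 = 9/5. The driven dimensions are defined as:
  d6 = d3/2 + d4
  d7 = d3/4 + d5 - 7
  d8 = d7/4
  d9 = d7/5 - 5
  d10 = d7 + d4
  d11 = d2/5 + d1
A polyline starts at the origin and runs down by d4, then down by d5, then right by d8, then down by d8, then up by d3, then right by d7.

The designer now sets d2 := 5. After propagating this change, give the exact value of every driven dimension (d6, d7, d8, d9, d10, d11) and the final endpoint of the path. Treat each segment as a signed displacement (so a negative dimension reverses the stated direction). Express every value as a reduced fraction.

d6 = 6
d7 = -37/10
d8 = -37/40
d9 = -287/50
d10 = -7/10
d11 = 16
endpoint = (-37/8, 17/8)

Apply edit: d2 := 5
  d6 = d3/2 + d4 = 6
  d7 = d3/4 + d5 - 7 = -37/10
  d8 = d7/4 = -37/40
  d9 = d7/5 - 5 = -287/50
  d10 = d7 + d4 = -7/10
  d11 = d2/5 + d1 = 16
Walk from origin (0, 0):
  seg 1: down by d4 = 3 → (0, -3)
  seg 2: down by d5 = 9/5 → (0, -24/5)
  seg 3: right by d8 = -37/40 → (-37/40, -24/5)
  seg 4: down by d8 = -37/40 → (-37/40, -31/8)
  seg 5: up by d3 = 6 → (-37/40, 17/8)
  seg 6: right by d7 = -37/10 → (-37/8, 17/8)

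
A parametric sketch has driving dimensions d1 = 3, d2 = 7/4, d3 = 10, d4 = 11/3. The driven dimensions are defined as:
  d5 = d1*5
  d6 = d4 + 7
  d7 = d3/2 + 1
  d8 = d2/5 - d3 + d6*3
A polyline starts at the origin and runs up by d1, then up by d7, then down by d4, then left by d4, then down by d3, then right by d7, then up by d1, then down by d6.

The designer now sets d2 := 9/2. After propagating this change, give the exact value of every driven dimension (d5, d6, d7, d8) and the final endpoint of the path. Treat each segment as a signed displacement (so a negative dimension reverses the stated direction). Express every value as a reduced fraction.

Apply edit: d2 := 9/2
  d5 = d1*5 = 15
  d6 = d4 + 7 = 32/3
  d7 = d3/2 + 1 = 6
  d8 = d2/5 - d3 + d6*3 = 229/10
Walk from origin (0, 0):
  seg 1: up by d1 = 3 → (0, 3)
  seg 2: up by d7 = 6 → (0, 9)
  seg 3: down by d4 = 11/3 → (0, 16/3)
  seg 4: left by d4 = 11/3 → (-11/3, 16/3)
  seg 5: down by d3 = 10 → (-11/3, -14/3)
  seg 6: right by d7 = 6 → (7/3, -14/3)
  seg 7: up by d1 = 3 → (7/3, -5/3)
  seg 8: down by d6 = 32/3 → (7/3, -37/3)

d5 = 15
d6 = 32/3
d7 = 6
d8 = 229/10
endpoint = (7/3, -37/3)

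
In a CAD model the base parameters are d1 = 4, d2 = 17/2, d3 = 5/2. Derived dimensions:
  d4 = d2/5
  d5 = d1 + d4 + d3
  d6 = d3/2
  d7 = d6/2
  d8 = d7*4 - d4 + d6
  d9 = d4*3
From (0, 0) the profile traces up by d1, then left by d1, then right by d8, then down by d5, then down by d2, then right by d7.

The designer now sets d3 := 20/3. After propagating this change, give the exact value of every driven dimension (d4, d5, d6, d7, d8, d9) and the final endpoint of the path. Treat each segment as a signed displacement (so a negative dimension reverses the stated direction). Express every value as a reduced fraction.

Apply edit: d3 := 20/3
  d4 = d2/5 = 17/10
  d5 = d1 + d4 + d3 = 371/30
  d6 = d3/2 = 10/3
  d7 = d6/2 = 5/3
  d8 = d7*4 - d4 + d6 = 83/10
  d9 = d4*3 = 51/10
Walk from origin (0, 0):
  seg 1: up by d1 = 4 → (0, 4)
  seg 2: left by d1 = 4 → (-4, 4)
  seg 3: right by d8 = 83/10 → (43/10, 4)
  seg 4: down by d5 = 371/30 → (43/10, -251/30)
  seg 5: down by d2 = 17/2 → (43/10, -253/15)
  seg 6: right by d7 = 5/3 → (179/30, -253/15)

d4 = 17/10
d5 = 371/30
d6 = 10/3
d7 = 5/3
d8 = 83/10
d9 = 51/10
endpoint = (179/30, -253/15)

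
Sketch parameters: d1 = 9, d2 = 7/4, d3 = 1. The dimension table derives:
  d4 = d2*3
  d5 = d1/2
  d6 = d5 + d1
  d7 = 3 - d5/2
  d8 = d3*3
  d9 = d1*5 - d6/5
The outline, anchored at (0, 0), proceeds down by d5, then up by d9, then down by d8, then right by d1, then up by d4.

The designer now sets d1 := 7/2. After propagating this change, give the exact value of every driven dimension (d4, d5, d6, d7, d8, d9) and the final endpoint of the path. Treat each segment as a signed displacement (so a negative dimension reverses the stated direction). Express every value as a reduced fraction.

Apply edit: d1 := 7/2
  d4 = d2*3 = 21/4
  d5 = d1/2 = 7/4
  d6 = d5 + d1 = 21/4
  d7 = 3 - d5/2 = 17/8
  d8 = d3*3 = 3
  d9 = d1*5 - d6/5 = 329/20
Walk from origin (0, 0):
  seg 1: down by d5 = 7/4 → (0, -7/4)
  seg 2: up by d9 = 329/20 → (0, 147/10)
  seg 3: down by d8 = 3 → (0, 117/10)
  seg 4: right by d1 = 7/2 → (7/2, 117/10)
  seg 5: up by d4 = 21/4 → (7/2, 339/20)

d4 = 21/4
d5 = 7/4
d6 = 21/4
d7 = 17/8
d8 = 3
d9 = 329/20
endpoint = (7/2, 339/20)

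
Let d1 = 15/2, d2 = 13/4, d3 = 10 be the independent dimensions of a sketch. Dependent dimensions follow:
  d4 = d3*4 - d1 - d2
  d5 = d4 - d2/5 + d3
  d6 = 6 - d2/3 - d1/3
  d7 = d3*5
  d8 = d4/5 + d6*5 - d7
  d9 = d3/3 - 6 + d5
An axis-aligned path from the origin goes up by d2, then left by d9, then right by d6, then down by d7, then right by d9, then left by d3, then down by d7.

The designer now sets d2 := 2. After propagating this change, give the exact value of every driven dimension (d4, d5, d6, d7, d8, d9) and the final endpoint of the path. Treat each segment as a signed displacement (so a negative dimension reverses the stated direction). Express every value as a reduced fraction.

Apply edit: d2 := 2
  d4 = d3*4 - d1 - d2 = 61/2
  d5 = d4 - d2/5 + d3 = 401/10
  d6 = 6 - d2/3 - d1/3 = 17/6
  d7 = d3*5 = 50
  d8 = d4/5 + d6*5 - d7 = -446/15
  d9 = d3/3 - 6 + d5 = 1123/30
Walk from origin (0, 0):
  seg 1: up by d2 = 2 → (0, 2)
  seg 2: left by d9 = 1123/30 → (-1123/30, 2)
  seg 3: right by d6 = 17/6 → (-173/5, 2)
  seg 4: down by d7 = 50 → (-173/5, -48)
  seg 5: right by d9 = 1123/30 → (17/6, -48)
  seg 6: left by d3 = 10 → (-43/6, -48)
  seg 7: down by d7 = 50 → (-43/6, -98)

d4 = 61/2
d5 = 401/10
d6 = 17/6
d7 = 50
d8 = -446/15
d9 = 1123/30
endpoint = (-43/6, -98)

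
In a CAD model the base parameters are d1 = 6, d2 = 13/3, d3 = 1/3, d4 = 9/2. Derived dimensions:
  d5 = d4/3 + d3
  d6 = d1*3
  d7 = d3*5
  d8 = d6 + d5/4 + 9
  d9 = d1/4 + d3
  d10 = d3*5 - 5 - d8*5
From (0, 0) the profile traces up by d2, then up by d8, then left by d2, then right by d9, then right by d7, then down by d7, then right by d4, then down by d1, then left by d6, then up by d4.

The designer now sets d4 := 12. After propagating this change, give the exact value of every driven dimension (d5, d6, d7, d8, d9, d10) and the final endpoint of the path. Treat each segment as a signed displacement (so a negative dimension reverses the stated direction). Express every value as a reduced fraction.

d5 = 13/3
d6 = 18
d7 = 5/3
d8 = 337/12
d9 = 11/6
d10 = -575/4
endpoint = (-41/6, 147/4)

Apply edit: d4 := 12
  d5 = d4/3 + d3 = 13/3
  d6 = d1*3 = 18
  d7 = d3*5 = 5/3
  d8 = d6 + d5/4 + 9 = 337/12
  d9 = d1/4 + d3 = 11/6
  d10 = d3*5 - 5 - d8*5 = -575/4
Walk from origin (0, 0):
  seg 1: up by d2 = 13/3 → (0, 13/3)
  seg 2: up by d8 = 337/12 → (0, 389/12)
  seg 3: left by d2 = 13/3 → (-13/3, 389/12)
  seg 4: right by d9 = 11/6 → (-5/2, 389/12)
  seg 5: right by d7 = 5/3 → (-5/6, 389/12)
  seg 6: down by d7 = 5/3 → (-5/6, 123/4)
  seg 7: right by d4 = 12 → (67/6, 123/4)
  seg 8: down by d1 = 6 → (67/6, 99/4)
  seg 9: left by d6 = 18 → (-41/6, 99/4)
  seg 10: up by d4 = 12 → (-41/6, 147/4)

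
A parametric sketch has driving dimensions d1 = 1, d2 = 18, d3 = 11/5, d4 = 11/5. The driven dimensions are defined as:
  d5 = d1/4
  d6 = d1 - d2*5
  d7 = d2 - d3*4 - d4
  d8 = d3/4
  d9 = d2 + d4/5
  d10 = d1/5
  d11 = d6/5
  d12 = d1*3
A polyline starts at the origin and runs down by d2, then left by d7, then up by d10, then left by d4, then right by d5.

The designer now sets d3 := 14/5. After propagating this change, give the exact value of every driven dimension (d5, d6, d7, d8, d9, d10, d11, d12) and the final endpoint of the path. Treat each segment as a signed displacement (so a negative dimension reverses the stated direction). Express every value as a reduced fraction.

Apply edit: d3 := 14/5
  d5 = d1/4 = 1/4
  d6 = d1 - d2*5 = -89
  d7 = d2 - d3*4 - d4 = 23/5
  d8 = d3/4 = 7/10
  d9 = d2 + d4/5 = 461/25
  d10 = d1/5 = 1/5
  d11 = d6/5 = -89/5
  d12 = d1*3 = 3
Walk from origin (0, 0):
  seg 1: down by d2 = 18 → (0, -18)
  seg 2: left by d7 = 23/5 → (-23/5, -18)
  seg 3: up by d10 = 1/5 → (-23/5, -89/5)
  seg 4: left by d4 = 11/5 → (-34/5, -89/5)
  seg 5: right by d5 = 1/4 → (-131/20, -89/5)

d5 = 1/4
d6 = -89
d7 = 23/5
d8 = 7/10
d9 = 461/25
d10 = 1/5
d11 = -89/5
d12 = 3
endpoint = (-131/20, -89/5)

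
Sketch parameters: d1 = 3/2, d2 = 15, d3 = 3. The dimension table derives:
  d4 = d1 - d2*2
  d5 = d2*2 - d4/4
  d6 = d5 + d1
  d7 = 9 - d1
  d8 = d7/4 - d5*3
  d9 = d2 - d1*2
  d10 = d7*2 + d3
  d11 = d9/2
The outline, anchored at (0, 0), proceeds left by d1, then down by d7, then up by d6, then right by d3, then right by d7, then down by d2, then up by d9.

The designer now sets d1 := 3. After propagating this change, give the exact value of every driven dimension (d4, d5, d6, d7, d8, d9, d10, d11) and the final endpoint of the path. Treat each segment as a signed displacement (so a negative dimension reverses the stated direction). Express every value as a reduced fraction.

Apply edit: d1 := 3
  d4 = d1 - d2*2 = -27
  d5 = d2*2 - d4/4 = 147/4
  d6 = d5 + d1 = 159/4
  d7 = 9 - d1 = 6
  d8 = d7/4 - d5*3 = -435/4
  d9 = d2 - d1*2 = 9
  d10 = d7*2 + d3 = 15
  d11 = d9/2 = 9/2
Walk from origin (0, 0):
  seg 1: left by d1 = 3 → (-3, 0)
  seg 2: down by d7 = 6 → (-3, -6)
  seg 3: up by d6 = 159/4 → (-3, 135/4)
  seg 4: right by d3 = 3 → (0, 135/4)
  seg 5: right by d7 = 6 → (6, 135/4)
  seg 6: down by d2 = 15 → (6, 75/4)
  seg 7: up by d9 = 9 → (6, 111/4)

d4 = -27
d5 = 147/4
d6 = 159/4
d7 = 6
d8 = -435/4
d9 = 9
d10 = 15
d11 = 9/2
endpoint = (6, 111/4)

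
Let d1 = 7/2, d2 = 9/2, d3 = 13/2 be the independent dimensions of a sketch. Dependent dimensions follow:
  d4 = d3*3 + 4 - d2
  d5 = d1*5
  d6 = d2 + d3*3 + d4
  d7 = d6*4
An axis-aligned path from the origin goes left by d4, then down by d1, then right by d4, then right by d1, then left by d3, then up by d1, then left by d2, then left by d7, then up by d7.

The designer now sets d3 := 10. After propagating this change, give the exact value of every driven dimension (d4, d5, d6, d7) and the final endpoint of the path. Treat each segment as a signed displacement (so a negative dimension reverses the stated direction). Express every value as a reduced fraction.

Apply edit: d3 := 10
  d4 = d3*3 + 4 - d2 = 59/2
  d5 = d1*5 = 35/2
  d6 = d2 + d3*3 + d4 = 64
  d7 = d6*4 = 256
Walk from origin (0, 0):
  seg 1: left by d4 = 59/2 → (-59/2, 0)
  seg 2: down by d1 = 7/2 → (-59/2, -7/2)
  seg 3: right by d4 = 59/2 → (0, -7/2)
  seg 4: right by d1 = 7/2 → (7/2, -7/2)
  seg 5: left by d3 = 10 → (-13/2, -7/2)
  seg 6: up by d1 = 7/2 → (-13/2, 0)
  seg 7: left by d2 = 9/2 → (-11, 0)
  seg 8: left by d7 = 256 → (-267, 0)
  seg 9: up by d7 = 256 → (-267, 256)

d4 = 59/2
d5 = 35/2
d6 = 64
d7 = 256
endpoint = (-267, 256)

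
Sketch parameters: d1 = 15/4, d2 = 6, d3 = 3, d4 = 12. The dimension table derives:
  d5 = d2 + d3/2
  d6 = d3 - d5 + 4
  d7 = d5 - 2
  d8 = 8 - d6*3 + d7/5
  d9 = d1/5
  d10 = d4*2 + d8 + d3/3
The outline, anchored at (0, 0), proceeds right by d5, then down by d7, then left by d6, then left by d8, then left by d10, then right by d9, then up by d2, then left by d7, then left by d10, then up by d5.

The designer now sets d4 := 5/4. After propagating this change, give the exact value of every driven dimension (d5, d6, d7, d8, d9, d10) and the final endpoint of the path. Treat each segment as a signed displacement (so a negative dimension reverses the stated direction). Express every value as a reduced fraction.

d5 = 15/2
d6 = -1/2
d7 = 11/2
d8 = 53/5
d9 = 3/4
d10 = 141/10
endpoint = (-711/20, 8)

Apply edit: d4 := 5/4
  d5 = d2 + d3/2 = 15/2
  d6 = d3 - d5 + 4 = -1/2
  d7 = d5 - 2 = 11/2
  d8 = 8 - d6*3 + d7/5 = 53/5
  d9 = d1/5 = 3/4
  d10 = d4*2 + d8 + d3/3 = 141/10
Walk from origin (0, 0):
  seg 1: right by d5 = 15/2 → (15/2, 0)
  seg 2: down by d7 = 11/2 → (15/2, -11/2)
  seg 3: left by d6 = -1/2 → (8, -11/2)
  seg 4: left by d8 = 53/5 → (-13/5, -11/2)
  seg 5: left by d10 = 141/10 → (-167/10, -11/2)
  seg 6: right by d9 = 3/4 → (-319/20, -11/2)
  seg 7: up by d2 = 6 → (-319/20, 1/2)
  seg 8: left by d7 = 11/2 → (-429/20, 1/2)
  seg 9: left by d10 = 141/10 → (-711/20, 1/2)
  seg 10: up by d5 = 15/2 → (-711/20, 8)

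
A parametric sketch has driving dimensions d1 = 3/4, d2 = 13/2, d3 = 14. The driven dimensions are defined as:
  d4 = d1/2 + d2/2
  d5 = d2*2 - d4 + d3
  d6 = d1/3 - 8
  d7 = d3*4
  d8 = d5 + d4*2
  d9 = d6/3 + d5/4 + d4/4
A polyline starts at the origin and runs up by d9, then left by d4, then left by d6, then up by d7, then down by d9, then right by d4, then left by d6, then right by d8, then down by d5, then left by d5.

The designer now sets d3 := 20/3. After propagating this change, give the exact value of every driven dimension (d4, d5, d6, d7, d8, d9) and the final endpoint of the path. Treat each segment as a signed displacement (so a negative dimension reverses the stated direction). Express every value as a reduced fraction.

Apply edit: d3 := 20/3
  d4 = d1/2 + d2/2 = 29/8
  d5 = d2*2 - d4 + d3 = 385/24
  d6 = d1/3 - 8 = -31/4
  d7 = d3*4 = 80/3
  d8 = d5 + d4*2 = 559/24
  d9 = d6/3 + d5/4 + d4/4 = 7/3
Walk from origin (0, 0):
  seg 1: up by d9 = 7/3 → (0, 7/3)
  seg 2: left by d4 = 29/8 → (-29/8, 7/3)
  seg 3: left by d6 = -31/4 → (33/8, 7/3)
  seg 4: up by d7 = 80/3 → (33/8, 29)
  seg 5: down by d9 = 7/3 → (33/8, 80/3)
  seg 6: right by d4 = 29/8 → (31/4, 80/3)
  seg 7: left by d6 = -31/4 → (31/2, 80/3)
  seg 8: right by d8 = 559/24 → (931/24, 80/3)
  seg 9: down by d5 = 385/24 → (931/24, 85/8)
  seg 10: left by d5 = 385/24 → (91/4, 85/8)

d4 = 29/8
d5 = 385/24
d6 = -31/4
d7 = 80/3
d8 = 559/24
d9 = 7/3
endpoint = (91/4, 85/8)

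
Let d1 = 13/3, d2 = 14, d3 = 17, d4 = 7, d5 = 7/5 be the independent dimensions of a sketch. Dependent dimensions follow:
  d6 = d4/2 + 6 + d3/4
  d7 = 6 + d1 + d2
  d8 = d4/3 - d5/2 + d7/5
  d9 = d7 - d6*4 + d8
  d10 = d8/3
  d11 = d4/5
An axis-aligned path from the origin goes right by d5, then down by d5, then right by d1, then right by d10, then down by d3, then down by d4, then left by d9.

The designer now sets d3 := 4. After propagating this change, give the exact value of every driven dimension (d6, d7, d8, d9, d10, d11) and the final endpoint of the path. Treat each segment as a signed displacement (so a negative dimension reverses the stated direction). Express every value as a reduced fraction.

d6 = 21/2
d7 = 73/3
d8 = 13/2
d9 = -67/6
d10 = 13/6
d11 = 7/5
endpoint = (286/15, -62/5)

Apply edit: d3 := 4
  d6 = d4/2 + 6 + d3/4 = 21/2
  d7 = 6 + d1 + d2 = 73/3
  d8 = d4/3 - d5/2 + d7/5 = 13/2
  d9 = d7 - d6*4 + d8 = -67/6
  d10 = d8/3 = 13/6
  d11 = d4/5 = 7/5
Walk from origin (0, 0):
  seg 1: right by d5 = 7/5 → (7/5, 0)
  seg 2: down by d5 = 7/5 → (7/5, -7/5)
  seg 3: right by d1 = 13/3 → (86/15, -7/5)
  seg 4: right by d10 = 13/6 → (79/10, -7/5)
  seg 5: down by d3 = 4 → (79/10, -27/5)
  seg 6: down by d4 = 7 → (79/10, -62/5)
  seg 7: left by d9 = -67/6 → (286/15, -62/5)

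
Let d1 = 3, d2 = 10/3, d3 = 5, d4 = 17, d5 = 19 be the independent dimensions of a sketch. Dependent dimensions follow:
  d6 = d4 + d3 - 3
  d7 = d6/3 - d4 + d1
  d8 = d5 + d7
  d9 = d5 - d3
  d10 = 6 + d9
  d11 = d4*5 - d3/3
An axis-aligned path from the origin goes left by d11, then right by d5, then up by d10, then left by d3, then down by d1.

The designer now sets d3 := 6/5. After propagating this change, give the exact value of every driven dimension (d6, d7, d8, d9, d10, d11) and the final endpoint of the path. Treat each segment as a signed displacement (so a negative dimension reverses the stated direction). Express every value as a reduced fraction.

Apply edit: d3 := 6/5
  d6 = d4 + d3 - 3 = 76/5
  d7 = d6/3 - d4 + d1 = -134/15
  d8 = d5 + d7 = 151/15
  d9 = d5 - d3 = 89/5
  d10 = 6 + d9 = 119/5
  d11 = d4*5 - d3/3 = 423/5
Walk from origin (0, 0):
  seg 1: left by d11 = 423/5 → (-423/5, 0)
  seg 2: right by d5 = 19 → (-328/5, 0)
  seg 3: up by d10 = 119/5 → (-328/5, 119/5)
  seg 4: left by d3 = 6/5 → (-334/5, 119/5)
  seg 5: down by d1 = 3 → (-334/5, 104/5)

d6 = 76/5
d7 = -134/15
d8 = 151/15
d9 = 89/5
d10 = 119/5
d11 = 423/5
endpoint = (-334/5, 104/5)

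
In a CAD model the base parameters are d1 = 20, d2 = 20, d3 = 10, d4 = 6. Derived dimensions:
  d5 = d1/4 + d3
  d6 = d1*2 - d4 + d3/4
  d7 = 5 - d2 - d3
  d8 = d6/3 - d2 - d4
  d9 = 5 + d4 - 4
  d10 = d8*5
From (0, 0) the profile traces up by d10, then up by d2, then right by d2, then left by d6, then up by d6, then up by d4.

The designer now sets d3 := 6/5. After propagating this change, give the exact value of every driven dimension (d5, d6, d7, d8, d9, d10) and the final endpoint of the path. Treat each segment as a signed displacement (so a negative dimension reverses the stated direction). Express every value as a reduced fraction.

Apply edit: d3 := 6/5
  d5 = d1/4 + d3 = 31/5
  d6 = d1*2 - d4 + d3/4 = 343/10
  d7 = 5 - d2 - d3 = -81/5
  d8 = d6/3 - d2 - d4 = -437/30
  d9 = 5 + d4 - 4 = 7
  d10 = d8*5 = -437/6
Walk from origin (0, 0):
  seg 1: up by d10 = -437/6 → (0, -437/6)
  seg 2: up by d2 = 20 → (0, -317/6)
  seg 3: right by d2 = 20 → (20, -317/6)
  seg 4: left by d6 = 343/10 → (-143/10, -317/6)
  seg 5: up by d6 = 343/10 → (-143/10, -278/15)
  seg 6: up by d4 = 6 → (-143/10, -188/15)

d5 = 31/5
d6 = 343/10
d7 = -81/5
d8 = -437/30
d9 = 7
d10 = -437/6
endpoint = (-143/10, -188/15)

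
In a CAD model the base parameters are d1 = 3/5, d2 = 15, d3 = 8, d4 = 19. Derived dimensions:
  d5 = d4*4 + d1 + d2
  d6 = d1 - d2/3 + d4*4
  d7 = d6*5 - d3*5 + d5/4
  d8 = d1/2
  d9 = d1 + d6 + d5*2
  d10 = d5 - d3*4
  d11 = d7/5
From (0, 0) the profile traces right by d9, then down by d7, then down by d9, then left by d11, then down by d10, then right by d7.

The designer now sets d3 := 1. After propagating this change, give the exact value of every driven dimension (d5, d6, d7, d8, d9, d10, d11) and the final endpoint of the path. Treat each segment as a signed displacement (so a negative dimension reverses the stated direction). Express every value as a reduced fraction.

d5 = 458/5
d6 = 358/5
d7 = 3759/10
d8 = 3/10
d9 = 1277/5
d10 = 438/5
d11 = 3759/50
endpoint = (13903/25, -7189/10)

Apply edit: d3 := 1
  d5 = d4*4 + d1 + d2 = 458/5
  d6 = d1 - d2/3 + d4*4 = 358/5
  d7 = d6*5 - d3*5 + d5/4 = 3759/10
  d8 = d1/2 = 3/10
  d9 = d1 + d6 + d5*2 = 1277/5
  d10 = d5 - d3*4 = 438/5
  d11 = d7/5 = 3759/50
Walk from origin (0, 0):
  seg 1: right by d9 = 1277/5 → (1277/5, 0)
  seg 2: down by d7 = 3759/10 → (1277/5, -3759/10)
  seg 3: down by d9 = 1277/5 → (1277/5, -6313/10)
  seg 4: left by d11 = 3759/50 → (9011/50, -6313/10)
  seg 5: down by d10 = 438/5 → (9011/50, -7189/10)
  seg 6: right by d7 = 3759/10 → (13903/25, -7189/10)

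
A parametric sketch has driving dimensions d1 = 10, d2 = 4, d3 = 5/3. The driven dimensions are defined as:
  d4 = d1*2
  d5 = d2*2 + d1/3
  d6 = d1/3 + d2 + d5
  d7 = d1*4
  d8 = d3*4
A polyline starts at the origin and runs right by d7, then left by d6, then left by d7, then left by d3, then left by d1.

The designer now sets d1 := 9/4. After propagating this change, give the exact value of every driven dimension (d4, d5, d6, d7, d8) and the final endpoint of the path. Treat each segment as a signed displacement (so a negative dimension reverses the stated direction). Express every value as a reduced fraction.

d4 = 9/2
d5 = 35/4
d6 = 27/2
d7 = 9
d8 = 20/3
endpoint = (-209/12, 0)

Apply edit: d1 := 9/4
  d4 = d1*2 = 9/2
  d5 = d2*2 + d1/3 = 35/4
  d6 = d1/3 + d2 + d5 = 27/2
  d7 = d1*4 = 9
  d8 = d3*4 = 20/3
Walk from origin (0, 0):
  seg 1: right by d7 = 9 → (9, 0)
  seg 2: left by d6 = 27/2 → (-9/2, 0)
  seg 3: left by d7 = 9 → (-27/2, 0)
  seg 4: left by d3 = 5/3 → (-91/6, 0)
  seg 5: left by d1 = 9/4 → (-209/12, 0)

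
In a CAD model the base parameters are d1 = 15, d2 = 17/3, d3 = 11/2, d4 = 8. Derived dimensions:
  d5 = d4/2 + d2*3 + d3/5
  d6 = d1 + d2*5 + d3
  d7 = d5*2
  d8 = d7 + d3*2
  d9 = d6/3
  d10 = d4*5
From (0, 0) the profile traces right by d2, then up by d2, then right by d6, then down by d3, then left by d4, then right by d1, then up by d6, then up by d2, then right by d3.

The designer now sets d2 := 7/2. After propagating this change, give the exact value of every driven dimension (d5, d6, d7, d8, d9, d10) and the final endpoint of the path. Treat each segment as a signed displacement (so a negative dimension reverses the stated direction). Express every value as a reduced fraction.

Apply edit: d2 := 7/2
  d5 = d4/2 + d2*3 + d3/5 = 78/5
  d6 = d1 + d2*5 + d3 = 38
  d7 = d5*2 = 156/5
  d8 = d7 + d3*2 = 211/5
  d9 = d6/3 = 38/3
  d10 = d4*5 = 40
Walk from origin (0, 0):
  seg 1: right by d2 = 7/2 → (7/2, 0)
  seg 2: up by d2 = 7/2 → (7/2, 7/2)
  seg 3: right by d6 = 38 → (83/2, 7/2)
  seg 4: down by d3 = 11/2 → (83/2, -2)
  seg 5: left by d4 = 8 → (67/2, -2)
  seg 6: right by d1 = 15 → (97/2, -2)
  seg 7: up by d6 = 38 → (97/2, 36)
  seg 8: up by d2 = 7/2 → (97/2, 79/2)
  seg 9: right by d3 = 11/2 → (54, 79/2)

d5 = 78/5
d6 = 38
d7 = 156/5
d8 = 211/5
d9 = 38/3
d10 = 40
endpoint = (54, 79/2)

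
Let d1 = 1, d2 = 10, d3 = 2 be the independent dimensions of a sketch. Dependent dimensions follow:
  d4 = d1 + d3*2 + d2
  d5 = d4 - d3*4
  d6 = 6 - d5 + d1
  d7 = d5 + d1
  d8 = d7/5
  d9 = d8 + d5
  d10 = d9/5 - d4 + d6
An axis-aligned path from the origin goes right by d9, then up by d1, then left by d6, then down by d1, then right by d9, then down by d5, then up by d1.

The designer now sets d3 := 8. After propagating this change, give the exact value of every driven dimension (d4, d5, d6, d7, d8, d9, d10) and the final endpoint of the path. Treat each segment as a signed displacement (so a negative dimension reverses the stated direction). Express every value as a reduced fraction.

d4 = 27
d5 = -5
d6 = 12
d7 = -4
d8 = -4/5
d9 = -29/5
d10 = -404/25
endpoint = (-118/5, 6)

Apply edit: d3 := 8
  d4 = d1 + d3*2 + d2 = 27
  d5 = d4 - d3*4 = -5
  d6 = 6 - d5 + d1 = 12
  d7 = d5 + d1 = -4
  d8 = d7/5 = -4/5
  d9 = d8 + d5 = -29/5
  d10 = d9/5 - d4 + d6 = -404/25
Walk from origin (0, 0):
  seg 1: right by d9 = -29/5 → (-29/5, 0)
  seg 2: up by d1 = 1 → (-29/5, 1)
  seg 3: left by d6 = 12 → (-89/5, 1)
  seg 4: down by d1 = 1 → (-89/5, 0)
  seg 5: right by d9 = -29/5 → (-118/5, 0)
  seg 6: down by d5 = -5 → (-118/5, 5)
  seg 7: up by d1 = 1 → (-118/5, 6)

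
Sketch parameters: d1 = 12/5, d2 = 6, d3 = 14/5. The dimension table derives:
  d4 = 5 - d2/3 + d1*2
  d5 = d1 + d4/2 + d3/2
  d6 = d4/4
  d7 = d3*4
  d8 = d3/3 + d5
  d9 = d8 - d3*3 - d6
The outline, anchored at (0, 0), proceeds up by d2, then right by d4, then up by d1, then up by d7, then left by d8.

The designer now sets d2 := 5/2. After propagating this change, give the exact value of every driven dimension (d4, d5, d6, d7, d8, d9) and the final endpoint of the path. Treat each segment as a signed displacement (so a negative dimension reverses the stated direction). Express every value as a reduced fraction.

d4 = 269/30
d5 = 497/60
d6 = 269/120
d7 = 56/5
d8 = 553/60
d9 = -57/40
endpoint = (-1/4, 161/10)

Apply edit: d2 := 5/2
  d4 = 5 - d2/3 + d1*2 = 269/30
  d5 = d1 + d4/2 + d3/2 = 497/60
  d6 = d4/4 = 269/120
  d7 = d3*4 = 56/5
  d8 = d3/3 + d5 = 553/60
  d9 = d8 - d3*3 - d6 = -57/40
Walk from origin (0, 0):
  seg 1: up by d2 = 5/2 → (0, 5/2)
  seg 2: right by d4 = 269/30 → (269/30, 5/2)
  seg 3: up by d1 = 12/5 → (269/30, 49/10)
  seg 4: up by d7 = 56/5 → (269/30, 161/10)
  seg 5: left by d8 = 553/60 → (-1/4, 161/10)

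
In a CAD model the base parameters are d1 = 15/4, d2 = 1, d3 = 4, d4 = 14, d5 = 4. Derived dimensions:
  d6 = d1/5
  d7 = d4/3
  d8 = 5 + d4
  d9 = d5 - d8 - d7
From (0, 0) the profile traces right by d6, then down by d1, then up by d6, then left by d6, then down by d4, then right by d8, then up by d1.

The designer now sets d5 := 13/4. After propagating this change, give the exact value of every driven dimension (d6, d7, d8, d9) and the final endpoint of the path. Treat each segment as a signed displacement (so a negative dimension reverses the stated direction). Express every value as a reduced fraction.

Apply edit: d5 := 13/4
  d6 = d1/5 = 3/4
  d7 = d4/3 = 14/3
  d8 = 5 + d4 = 19
  d9 = d5 - d8 - d7 = -245/12
Walk from origin (0, 0):
  seg 1: right by d6 = 3/4 → (3/4, 0)
  seg 2: down by d1 = 15/4 → (3/4, -15/4)
  seg 3: up by d6 = 3/4 → (3/4, -3)
  seg 4: left by d6 = 3/4 → (0, -3)
  seg 5: down by d4 = 14 → (0, -17)
  seg 6: right by d8 = 19 → (19, -17)
  seg 7: up by d1 = 15/4 → (19, -53/4)

d6 = 3/4
d7 = 14/3
d8 = 19
d9 = -245/12
endpoint = (19, -53/4)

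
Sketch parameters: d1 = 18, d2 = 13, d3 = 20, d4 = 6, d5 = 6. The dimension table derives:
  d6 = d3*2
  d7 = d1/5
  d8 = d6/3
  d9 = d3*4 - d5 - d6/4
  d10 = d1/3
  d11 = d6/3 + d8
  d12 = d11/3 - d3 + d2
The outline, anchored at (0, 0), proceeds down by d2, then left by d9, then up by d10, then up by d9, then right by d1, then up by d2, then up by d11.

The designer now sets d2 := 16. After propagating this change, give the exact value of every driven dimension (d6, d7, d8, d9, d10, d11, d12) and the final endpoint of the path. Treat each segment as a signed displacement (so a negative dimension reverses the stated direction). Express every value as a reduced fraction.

d6 = 40
d7 = 18/5
d8 = 40/3
d9 = 64
d10 = 6
d11 = 80/3
d12 = 44/9
endpoint = (-46, 290/3)

Apply edit: d2 := 16
  d6 = d3*2 = 40
  d7 = d1/5 = 18/5
  d8 = d6/3 = 40/3
  d9 = d3*4 - d5 - d6/4 = 64
  d10 = d1/3 = 6
  d11 = d6/3 + d8 = 80/3
  d12 = d11/3 - d3 + d2 = 44/9
Walk from origin (0, 0):
  seg 1: down by d2 = 16 → (0, -16)
  seg 2: left by d9 = 64 → (-64, -16)
  seg 3: up by d10 = 6 → (-64, -10)
  seg 4: up by d9 = 64 → (-64, 54)
  seg 5: right by d1 = 18 → (-46, 54)
  seg 6: up by d2 = 16 → (-46, 70)
  seg 7: up by d11 = 80/3 → (-46, 290/3)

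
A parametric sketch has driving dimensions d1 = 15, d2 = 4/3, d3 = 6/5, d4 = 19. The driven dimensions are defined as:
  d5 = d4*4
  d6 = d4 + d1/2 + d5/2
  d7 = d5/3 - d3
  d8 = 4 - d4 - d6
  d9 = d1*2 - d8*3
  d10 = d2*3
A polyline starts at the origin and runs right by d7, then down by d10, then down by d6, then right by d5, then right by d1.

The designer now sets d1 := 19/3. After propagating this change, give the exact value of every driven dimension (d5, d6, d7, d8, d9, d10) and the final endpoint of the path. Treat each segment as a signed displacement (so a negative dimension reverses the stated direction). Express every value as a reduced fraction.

Apply edit: d1 := 19/3
  d5 = d4*4 = 76
  d6 = d4 + d1/2 + d5/2 = 361/6
  d7 = d5/3 - d3 = 362/15
  d8 = 4 - d4 - d6 = -451/6
  d9 = d1*2 - d8*3 = 1429/6
  d10 = d2*3 = 4
Walk from origin (0, 0):
  seg 1: right by d7 = 362/15 → (362/15, 0)
  seg 2: down by d10 = 4 → (362/15, -4)
  seg 3: down by d6 = 361/6 → (362/15, -385/6)
  seg 4: right by d5 = 76 → (1502/15, -385/6)
  seg 5: right by d1 = 19/3 → (1597/15, -385/6)

d5 = 76
d6 = 361/6
d7 = 362/15
d8 = -451/6
d9 = 1429/6
d10 = 4
endpoint = (1597/15, -385/6)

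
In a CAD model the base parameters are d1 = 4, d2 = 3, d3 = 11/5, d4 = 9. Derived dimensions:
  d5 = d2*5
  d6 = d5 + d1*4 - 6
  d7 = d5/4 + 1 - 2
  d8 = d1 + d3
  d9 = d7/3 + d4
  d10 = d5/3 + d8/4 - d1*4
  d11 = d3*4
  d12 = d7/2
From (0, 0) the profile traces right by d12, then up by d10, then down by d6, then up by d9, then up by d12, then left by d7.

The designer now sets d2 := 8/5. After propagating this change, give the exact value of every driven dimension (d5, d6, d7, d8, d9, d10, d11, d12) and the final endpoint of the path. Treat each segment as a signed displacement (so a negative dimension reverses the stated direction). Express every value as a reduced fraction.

Apply edit: d2 := 8/5
  d5 = d2*5 = 8
  d6 = d5 + d1*4 - 6 = 18
  d7 = d5/4 + 1 - 2 = 1
  d8 = d1 + d3 = 31/5
  d9 = d7/3 + d4 = 28/3
  d10 = d5/3 + d8/4 - d1*4 = -707/60
  d11 = d3*4 = 44/5
  d12 = d7/2 = 1/2
Walk from origin (0, 0):
  seg 1: right by d12 = 1/2 → (1/2, 0)
  seg 2: up by d10 = -707/60 → (1/2, -707/60)
  seg 3: down by d6 = 18 → (1/2, -1787/60)
  seg 4: up by d9 = 28/3 → (1/2, -409/20)
  seg 5: up by d12 = 1/2 → (1/2, -399/20)
  seg 6: left by d7 = 1 → (-1/2, -399/20)

d5 = 8
d6 = 18
d7 = 1
d8 = 31/5
d9 = 28/3
d10 = -707/60
d11 = 44/5
d12 = 1/2
endpoint = (-1/2, -399/20)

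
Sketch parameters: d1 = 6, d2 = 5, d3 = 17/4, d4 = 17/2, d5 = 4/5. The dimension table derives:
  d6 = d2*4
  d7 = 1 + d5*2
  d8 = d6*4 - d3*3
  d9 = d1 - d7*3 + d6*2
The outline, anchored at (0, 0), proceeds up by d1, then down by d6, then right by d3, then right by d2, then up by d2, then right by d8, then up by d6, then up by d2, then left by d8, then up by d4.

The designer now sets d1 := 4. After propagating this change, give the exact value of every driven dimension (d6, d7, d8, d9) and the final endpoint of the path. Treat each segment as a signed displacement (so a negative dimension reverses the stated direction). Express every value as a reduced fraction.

d6 = 20
d7 = 13/5
d8 = 269/4
d9 = 181/5
endpoint = (37/4, 45/2)

Apply edit: d1 := 4
  d6 = d2*4 = 20
  d7 = 1 + d5*2 = 13/5
  d8 = d6*4 - d3*3 = 269/4
  d9 = d1 - d7*3 + d6*2 = 181/5
Walk from origin (0, 0):
  seg 1: up by d1 = 4 → (0, 4)
  seg 2: down by d6 = 20 → (0, -16)
  seg 3: right by d3 = 17/4 → (17/4, -16)
  seg 4: right by d2 = 5 → (37/4, -16)
  seg 5: up by d2 = 5 → (37/4, -11)
  seg 6: right by d8 = 269/4 → (153/2, -11)
  seg 7: up by d6 = 20 → (153/2, 9)
  seg 8: up by d2 = 5 → (153/2, 14)
  seg 9: left by d8 = 269/4 → (37/4, 14)
  seg 10: up by d4 = 17/2 → (37/4, 45/2)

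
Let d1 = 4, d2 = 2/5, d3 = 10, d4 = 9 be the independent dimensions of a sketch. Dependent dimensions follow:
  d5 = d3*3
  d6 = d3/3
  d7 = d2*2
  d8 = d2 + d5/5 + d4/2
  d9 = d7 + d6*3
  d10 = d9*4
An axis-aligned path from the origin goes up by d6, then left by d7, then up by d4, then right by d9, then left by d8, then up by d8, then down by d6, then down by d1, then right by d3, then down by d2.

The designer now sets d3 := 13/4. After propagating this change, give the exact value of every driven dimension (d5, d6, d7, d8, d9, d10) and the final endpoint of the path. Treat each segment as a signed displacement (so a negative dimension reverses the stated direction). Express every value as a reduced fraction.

d5 = 39/4
d6 = 13/12
d7 = 4/5
d8 = 137/20
d9 = 81/20
d10 = 81/5
endpoint = (-7/20, 229/20)

Apply edit: d3 := 13/4
  d5 = d3*3 = 39/4
  d6 = d3/3 = 13/12
  d7 = d2*2 = 4/5
  d8 = d2 + d5/5 + d4/2 = 137/20
  d9 = d7 + d6*3 = 81/20
  d10 = d9*4 = 81/5
Walk from origin (0, 0):
  seg 1: up by d6 = 13/12 → (0, 13/12)
  seg 2: left by d7 = 4/5 → (-4/5, 13/12)
  seg 3: up by d4 = 9 → (-4/5, 121/12)
  seg 4: right by d9 = 81/20 → (13/4, 121/12)
  seg 5: left by d8 = 137/20 → (-18/5, 121/12)
  seg 6: up by d8 = 137/20 → (-18/5, 254/15)
  seg 7: down by d6 = 13/12 → (-18/5, 317/20)
  seg 8: down by d1 = 4 → (-18/5, 237/20)
  seg 9: right by d3 = 13/4 → (-7/20, 237/20)
  seg 10: down by d2 = 2/5 → (-7/20, 229/20)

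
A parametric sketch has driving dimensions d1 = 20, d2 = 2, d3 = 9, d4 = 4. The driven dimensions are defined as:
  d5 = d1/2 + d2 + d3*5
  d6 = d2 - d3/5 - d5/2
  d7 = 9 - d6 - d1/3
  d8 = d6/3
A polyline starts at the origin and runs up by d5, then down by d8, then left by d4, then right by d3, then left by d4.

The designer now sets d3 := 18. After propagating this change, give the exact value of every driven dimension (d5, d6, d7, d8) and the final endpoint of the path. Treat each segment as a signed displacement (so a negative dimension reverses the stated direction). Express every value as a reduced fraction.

d5 = 102
d6 = -263/5
d7 = 824/15
d8 = -263/15
endpoint = (10, 1793/15)

Apply edit: d3 := 18
  d5 = d1/2 + d2 + d3*5 = 102
  d6 = d2 - d3/5 - d5/2 = -263/5
  d7 = 9 - d6 - d1/3 = 824/15
  d8 = d6/3 = -263/15
Walk from origin (0, 0):
  seg 1: up by d5 = 102 → (0, 102)
  seg 2: down by d8 = -263/15 → (0, 1793/15)
  seg 3: left by d4 = 4 → (-4, 1793/15)
  seg 4: right by d3 = 18 → (14, 1793/15)
  seg 5: left by d4 = 4 → (10, 1793/15)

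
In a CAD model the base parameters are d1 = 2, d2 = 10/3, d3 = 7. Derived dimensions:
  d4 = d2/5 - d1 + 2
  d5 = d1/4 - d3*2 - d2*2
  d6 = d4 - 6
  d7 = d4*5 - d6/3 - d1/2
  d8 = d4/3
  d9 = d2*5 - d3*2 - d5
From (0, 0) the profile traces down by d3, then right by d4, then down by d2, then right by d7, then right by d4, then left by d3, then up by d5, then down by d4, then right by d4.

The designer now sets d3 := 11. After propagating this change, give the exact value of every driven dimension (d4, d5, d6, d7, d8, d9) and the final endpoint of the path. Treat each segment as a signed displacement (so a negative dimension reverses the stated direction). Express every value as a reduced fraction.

d4 = 2/3
d5 = -169/6
d6 = -16/3
d7 = 37/9
d8 = 2/9
d9 = 137/6
endpoint = (-44/9, -259/6)

Apply edit: d3 := 11
  d4 = d2/5 - d1 + 2 = 2/3
  d5 = d1/4 - d3*2 - d2*2 = -169/6
  d6 = d4 - 6 = -16/3
  d7 = d4*5 - d6/3 - d1/2 = 37/9
  d8 = d4/3 = 2/9
  d9 = d2*5 - d3*2 - d5 = 137/6
Walk from origin (0, 0):
  seg 1: down by d3 = 11 → (0, -11)
  seg 2: right by d4 = 2/3 → (2/3, -11)
  seg 3: down by d2 = 10/3 → (2/3, -43/3)
  seg 4: right by d7 = 37/9 → (43/9, -43/3)
  seg 5: right by d4 = 2/3 → (49/9, -43/3)
  seg 6: left by d3 = 11 → (-50/9, -43/3)
  seg 7: up by d5 = -169/6 → (-50/9, -85/2)
  seg 8: down by d4 = 2/3 → (-50/9, -259/6)
  seg 9: right by d4 = 2/3 → (-44/9, -259/6)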